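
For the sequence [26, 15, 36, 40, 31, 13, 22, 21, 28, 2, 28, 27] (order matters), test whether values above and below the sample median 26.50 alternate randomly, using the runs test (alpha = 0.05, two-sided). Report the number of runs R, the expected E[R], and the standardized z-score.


Step 1: Compute median = 26.50; label A = above, B = below.
Labels in order: BBAAABBBABAA  (n_A = 6, n_B = 6)
Step 2: Count runs R = 6.
Step 3: Under H0 (random ordering), E[R] = 2*n_A*n_B/(n_A+n_B) + 1 = 2*6*6/12 + 1 = 7.0000.
        Var[R] = 2*n_A*n_B*(2*n_A*n_B - n_A - n_B) / ((n_A+n_B)^2 * (n_A+n_B-1)) = 4320/1584 = 2.7273.
        SD[R] = 1.6514.
Step 4: Continuity-corrected z = (R + 0.5 - E[R]) / SD[R] = (6 + 0.5 - 7.0000) / 1.6514 = -0.3028.
Step 5: Two-sided p-value via normal approximation = 2*(1 - Phi(|z|)) = 0.762069.
Step 6: alpha = 0.05. fail to reject H0.

R = 6, z = -0.3028, p = 0.762069, fail to reject H0.


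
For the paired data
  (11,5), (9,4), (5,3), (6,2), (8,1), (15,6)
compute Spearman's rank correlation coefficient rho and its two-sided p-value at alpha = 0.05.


Step 1: Rank x and y separately (midranks; no ties here).
rank(x): 11->5, 9->4, 5->1, 6->2, 8->3, 15->6
rank(y): 5->5, 4->4, 3->3, 2->2, 1->1, 6->6
Step 2: d_i = R_x(i) - R_y(i); compute d_i^2.
  (5-5)^2=0, (4-4)^2=0, (1-3)^2=4, (2-2)^2=0, (3-1)^2=4, (6-6)^2=0
sum(d^2) = 8.
Step 3: rho = 1 - 6*8 / (6*(6^2 - 1)) = 1 - 48/210 = 0.771429.
Step 4: Under H0, t = rho * sqrt((n-2)/(1-rho^2)) = 2.4247 ~ t(4).
Step 5: Two-sided p-value from the t-distribution with 4 df = 0.072397.
Step 6: alpha = 0.05. fail to reject H0.

rho = 0.7714, p = 0.072397, fail to reject H0 at alpha = 0.05.


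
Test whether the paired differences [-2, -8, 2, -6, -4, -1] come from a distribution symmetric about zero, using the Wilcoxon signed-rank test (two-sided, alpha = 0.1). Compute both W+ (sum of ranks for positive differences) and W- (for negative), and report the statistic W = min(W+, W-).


Step 1: Drop any zero differences (none here) and take |d_i|.
|d| = [2, 8, 2, 6, 4, 1]
Step 2: Midrank |d_i| (ties get averaged ranks).
ranks: |2|->2.5, |8|->6, |2|->2.5, |6|->5, |4|->4, |1|->1
Step 3: Attach original signs; sum ranks with positive sign and with negative sign.
W+ = 2.5 = 2.5
W- = 2.5 + 6 + 5 + 4 + 1 = 18.5
(Check: W+ + W- = 21 should equal n(n+1)/2 = 21.)
Step 4: Test statistic W = min(W+, W-) = 2.5.
Step 5: Ties in |d|, so use the tie-corrected normal approximation.
        E[W] = n(n+1)/4 = 6*7/4 = 10.5.
        Tie groups: |d|=2 (t=2); sum(t^3 - t) = 6.
        Var[W] = n(n+1)(2n+1)/24 - sum(t^3-t)/48 = 546/24 - 6/48 = 22.625.
        z = (W - E[W]) / sqrt(Var[W]) = (2.5 - 10.5) / 4.7566 = -1.6819.
        Two-sided p = 2*Phi(z) = 0.092592.
Step 6: alpha = 0.1. reject H0.

W+ = 2.5, W- = 18.5, W = min = 2.5, p = 0.092592, reject H0.


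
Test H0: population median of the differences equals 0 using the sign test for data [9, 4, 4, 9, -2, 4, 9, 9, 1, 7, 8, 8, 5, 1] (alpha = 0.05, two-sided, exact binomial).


Step 1: Discard zero differences. Original n = 14; n_eff = number of nonzero differences = 14.
Nonzero differences (with sign): +9, +4, +4, +9, -2, +4, +9, +9, +1, +7, +8, +8, +5, +1
Step 2: Count signs: positive = 13, negative = 1.
Step 3: Under H0: P(positive) = 0.5, so the number of positives S ~ Bin(14, 0.5).
Step 4: Two-sided exact p-value = sum of Bin(14,0.5) probabilities at or below the observed probability = 0.001831.
Step 5: alpha = 0.05. reject H0.

n_eff = 14, pos = 13, neg = 1, p = 0.001831, reject H0.


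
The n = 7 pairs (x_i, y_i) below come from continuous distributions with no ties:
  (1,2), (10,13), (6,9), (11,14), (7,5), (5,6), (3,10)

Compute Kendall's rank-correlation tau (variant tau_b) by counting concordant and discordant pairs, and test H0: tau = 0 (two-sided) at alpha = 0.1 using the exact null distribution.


Step 1: Enumerate the 21 unordered pairs (i,j) with i<j and classify each by sign(x_j-x_i) * sign(y_j-y_i).
  (1,2):dx=+9,dy=+11->C; (1,3):dx=+5,dy=+7->C; (1,4):dx=+10,dy=+12->C; (1,5):dx=+6,dy=+3->C
  (1,6):dx=+4,dy=+4->C; (1,7):dx=+2,dy=+8->C; (2,3):dx=-4,dy=-4->C; (2,4):dx=+1,dy=+1->C
  (2,5):dx=-3,dy=-8->C; (2,6):dx=-5,dy=-7->C; (2,7):dx=-7,dy=-3->C; (3,4):dx=+5,dy=+5->C
  (3,5):dx=+1,dy=-4->D; (3,6):dx=-1,dy=-3->C; (3,7):dx=-3,dy=+1->D; (4,5):dx=-4,dy=-9->C
  (4,6):dx=-6,dy=-8->C; (4,7):dx=-8,dy=-4->C; (5,6):dx=-2,dy=+1->D; (5,7):dx=-4,dy=+5->D
  (6,7):dx=-2,dy=+4->D
Step 2: C = 16, D = 5, total pairs = 21.
Step 3: tau = (C - D)/(n(n-1)/2) = (16 - 5)/21 = 0.523810.
Step 4: Exact two-sided p-value (enumerate n! = 5040 permutations of y under H0): p = 0.136111.
Step 5: alpha = 0.1. fail to reject H0.

tau_b = 0.5238 (C=16, D=5), p = 0.136111, fail to reject H0.


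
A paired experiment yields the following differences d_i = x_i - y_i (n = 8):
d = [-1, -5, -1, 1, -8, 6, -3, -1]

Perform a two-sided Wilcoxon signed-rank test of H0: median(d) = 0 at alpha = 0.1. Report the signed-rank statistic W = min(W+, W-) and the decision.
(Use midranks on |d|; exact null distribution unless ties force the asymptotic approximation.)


Step 1: Drop any zero differences (none here) and take |d_i|.
|d| = [1, 5, 1, 1, 8, 6, 3, 1]
Step 2: Midrank |d_i| (ties get averaged ranks).
ranks: |1|->2.5, |5|->6, |1|->2.5, |1|->2.5, |8|->8, |6|->7, |3|->5, |1|->2.5
Step 3: Attach original signs; sum ranks with positive sign and with negative sign.
W+ = 2.5 + 7 = 9.5
W- = 2.5 + 6 + 2.5 + 8 + 5 + 2.5 = 26.5
(Check: W+ + W- = 36 should equal n(n+1)/2 = 36.)
Step 4: Test statistic W = min(W+, W-) = 9.5.
Step 5: Ties in |d|, so use the tie-corrected normal approximation.
        E[W] = n(n+1)/4 = 8*9/4 = 18.
        Tie groups: |d|=1 (t=4); sum(t^3 - t) = 60.
        Var[W] = n(n+1)(2n+1)/24 - sum(t^3-t)/48 = 1224/24 - 60/48 = 49.75.
        z = (W - E[W]) / sqrt(Var[W]) = (9.5 - 18) / 7.0534 = -1.2051.
        Two-sided p = 2*Phi(z) = 0.228165.
Step 6: alpha = 0.1. fail to reject H0.

W+ = 9.5, W- = 26.5, W = min = 9.5, p = 0.228165, fail to reject H0.


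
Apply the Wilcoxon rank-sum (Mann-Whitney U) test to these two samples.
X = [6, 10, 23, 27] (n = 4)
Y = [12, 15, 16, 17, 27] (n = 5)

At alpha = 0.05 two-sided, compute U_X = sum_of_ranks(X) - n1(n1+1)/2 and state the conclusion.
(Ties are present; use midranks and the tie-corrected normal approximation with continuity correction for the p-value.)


Step 1: Combine and sort all 9 observations; assign midranks.
sorted (value, group): (6,X), (10,X), (12,Y), (15,Y), (16,Y), (17,Y), (23,X), (27,X), (27,Y)
ranks: 6->1, 10->2, 12->3, 15->4, 16->5, 17->6, 23->7, 27->8.5, 27->8.5
Step 2: Rank sum for X: R1 = 1 + 2 + 7 + 8.5 = 18.5.
Step 3: U_X = R1 - n1(n1+1)/2 = 18.5 - 4*5/2 = 18.5 - 10 = 8.5.
       U_Y = n1*n2 - U_X = 20 - 8.5 = 11.5.
Step 4: Ties are present, so use the tie-corrected normal approximation (with continuity correction) for the p-value.
Step 5: p-value = 0.805701; compare to alpha = 0.05. fail to reject H0.

U_X = 8.5, p = 0.805701, fail to reject H0 at alpha = 0.05.


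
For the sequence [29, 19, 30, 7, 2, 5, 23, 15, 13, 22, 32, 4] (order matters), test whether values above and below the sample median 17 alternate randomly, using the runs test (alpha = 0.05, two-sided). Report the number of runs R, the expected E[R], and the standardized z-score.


Step 1: Compute median = 17; label A = above, B = below.
Labels in order: AAABBBABBAAB  (n_A = 6, n_B = 6)
Step 2: Count runs R = 6.
Step 3: Under H0 (random ordering), E[R] = 2*n_A*n_B/(n_A+n_B) + 1 = 2*6*6/12 + 1 = 7.0000.
        Var[R] = 2*n_A*n_B*(2*n_A*n_B - n_A - n_B) / ((n_A+n_B)^2 * (n_A+n_B-1)) = 4320/1584 = 2.7273.
        SD[R] = 1.6514.
Step 4: Continuity-corrected z = (R + 0.5 - E[R]) / SD[R] = (6 + 0.5 - 7.0000) / 1.6514 = -0.3028.
Step 5: Two-sided p-value via normal approximation = 2*(1 - Phi(|z|)) = 0.762069.
Step 6: alpha = 0.05. fail to reject H0.

R = 6, z = -0.3028, p = 0.762069, fail to reject H0.


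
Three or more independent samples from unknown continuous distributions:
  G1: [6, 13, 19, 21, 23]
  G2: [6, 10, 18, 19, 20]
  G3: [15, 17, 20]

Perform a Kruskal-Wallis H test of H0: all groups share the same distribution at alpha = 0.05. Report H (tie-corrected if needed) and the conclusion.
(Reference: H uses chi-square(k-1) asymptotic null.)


Step 1: Combine all N = 13 observations and assign midranks.
sorted (value, group, rank): (6,G1,1.5), (6,G2,1.5), (10,G2,3), (13,G1,4), (15,G3,5), (17,G3,6), (18,G2,7), (19,G1,8.5), (19,G2,8.5), (20,G2,10.5), (20,G3,10.5), (21,G1,12), (23,G1,13)
Step 2: Sum ranks within each group.
R_1 = 39 (n_1 = 5)
R_2 = 30.5 (n_2 = 5)
R_3 = 21.5 (n_3 = 3)
Step 3: H = 12/(N(N+1)) * sum(R_i^2/n_i) - 3(N+1)
     = 12/(13*14) * (39^2/5 + 30.5^2/5 + 21.5^2/3) - 3*14
     = 0.065934 * 644.333 - 42
     = 0.483516.
Step 4: Ties present; correction factor C = 1 - 18/(13^3 - 13) = 0.991758. Corrected H = 0.483516 / 0.991758 = 0.487535.
Step 5: Under H0, H ~ chi^2(2); p-value = 0.783670.
Step 6: alpha = 0.05. fail to reject H0.

H = 0.4875, df = 2, p = 0.783670, fail to reject H0.


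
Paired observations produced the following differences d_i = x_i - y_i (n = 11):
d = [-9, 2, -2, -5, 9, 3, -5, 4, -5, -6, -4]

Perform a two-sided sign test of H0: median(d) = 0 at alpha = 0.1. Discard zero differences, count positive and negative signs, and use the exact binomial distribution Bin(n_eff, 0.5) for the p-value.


Step 1: Discard zero differences. Original n = 11; n_eff = number of nonzero differences = 11.
Nonzero differences (with sign): -9, +2, -2, -5, +9, +3, -5, +4, -5, -6, -4
Step 2: Count signs: positive = 4, negative = 7.
Step 3: Under H0: P(positive) = 0.5, so the number of positives S ~ Bin(11, 0.5).
Step 4: Two-sided exact p-value = sum of Bin(11,0.5) probabilities at or below the observed probability = 0.548828.
Step 5: alpha = 0.1. fail to reject H0.

n_eff = 11, pos = 4, neg = 7, p = 0.548828, fail to reject H0.


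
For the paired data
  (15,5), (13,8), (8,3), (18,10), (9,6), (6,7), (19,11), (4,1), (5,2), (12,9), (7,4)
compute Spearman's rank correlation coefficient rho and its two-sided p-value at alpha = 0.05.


Step 1: Rank x and y separately (midranks; no ties here).
rank(x): 15->9, 13->8, 8->5, 18->10, 9->6, 6->3, 19->11, 4->1, 5->2, 12->7, 7->4
rank(y): 5->5, 8->8, 3->3, 10->10, 6->6, 7->7, 11->11, 1->1, 2->2, 9->9, 4->4
Step 2: d_i = R_x(i) - R_y(i); compute d_i^2.
  (9-5)^2=16, (8-8)^2=0, (5-3)^2=4, (10-10)^2=0, (6-6)^2=0, (3-7)^2=16, (11-11)^2=0, (1-1)^2=0, (2-2)^2=0, (7-9)^2=4, (4-4)^2=0
sum(d^2) = 40.
Step 3: rho = 1 - 6*40 / (11*(11^2 - 1)) = 1 - 240/1320 = 0.818182.
Step 4: Under H0, t = rho * sqrt((n-2)/(1-rho^2)) = 4.2691 ~ t(9).
Step 5: Two-sided p-value from the t-distribution with 9 df = 0.002083.
Step 6: alpha = 0.05. reject H0.

rho = 0.8182, p = 0.002083, reject H0 at alpha = 0.05.


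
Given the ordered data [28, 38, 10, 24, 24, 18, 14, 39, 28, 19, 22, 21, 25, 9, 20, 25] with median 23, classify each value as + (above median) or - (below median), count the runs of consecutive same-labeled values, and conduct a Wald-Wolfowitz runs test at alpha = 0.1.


Step 1: Compute median = 23; label A = above, B = below.
Labels in order: AABAABBAABBBABBA  (n_A = 8, n_B = 8)
Step 2: Count runs R = 9.
Step 3: Under H0 (random ordering), E[R] = 2*n_A*n_B/(n_A+n_B) + 1 = 2*8*8/16 + 1 = 9.0000.
        Var[R] = 2*n_A*n_B*(2*n_A*n_B - n_A - n_B) / ((n_A+n_B)^2 * (n_A+n_B-1)) = 14336/3840 = 3.7333.
        SD[R] = 1.9322.
Step 4: R = E[R], so z = 0 with no continuity correction.
Step 5: Two-sided p-value via normal approximation = 2*(1 - Phi(|z|)) = 1.000000.
Step 6: alpha = 0.1. fail to reject H0.

R = 9, z = 0.0000, p = 1.000000, fail to reject H0.


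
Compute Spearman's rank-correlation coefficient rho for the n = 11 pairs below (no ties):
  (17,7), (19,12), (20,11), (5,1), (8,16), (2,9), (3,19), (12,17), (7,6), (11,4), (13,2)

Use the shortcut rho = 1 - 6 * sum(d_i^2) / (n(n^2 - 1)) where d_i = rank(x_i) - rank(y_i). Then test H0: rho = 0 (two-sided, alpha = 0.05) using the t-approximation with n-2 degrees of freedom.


Step 1: Rank x and y separately (midranks; no ties here).
rank(x): 17->9, 19->10, 20->11, 5->3, 8->5, 2->1, 3->2, 12->7, 7->4, 11->6, 13->8
rank(y): 7->5, 12->8, 11->7, 1->1, 16->9, 9->6, 19->11, 17->10, 6->4, 4->3, 2->2
Step 2: d_i = R_x(i) - R_y(i); compute d_i^2.
  (9-5)^2=16, (10-8)^2=4, (11-7)^2=16, (3-1)^2=4, (5-9)^2=16, (1-6)^2=25, (2-11)^2=81, (7-10)^2=9, (4-4)^2=0, (6-3)^2=9, (8-2)^2=36
sum(d^2) = 216.
Step 3: rho = 1 - 6*216 / (11*(11^2 - 1)) = 1 - 1296/1320 = 0.018182.
Step 4: Under H0, t = rho * sqrt((n-2)/(1-rho^2)) = 0.0546 ~ t(9).
Step 5: Two-sided p-value from the t-distribution with 9 df = 0.957685.
Step 6: alpha = 0.05. fail to reject H0.

rho = 0.0182, p = 0.957685, fail to reject H0 at alpha = 0.05.


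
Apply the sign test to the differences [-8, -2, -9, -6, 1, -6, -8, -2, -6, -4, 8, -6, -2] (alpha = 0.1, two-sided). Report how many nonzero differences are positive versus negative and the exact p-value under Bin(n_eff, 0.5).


Step 1: Discard zero differences. Original n = 13; n_eff = number of nonzero differences = 13.
Nonzero differences (with sign): -8, -2, -9, -6, +1, -6, -8, -2, -6, -4, +8, -6, -2
Step 2: Count signs: positive = 2, negative = 11.
Step 3: Under H0: P(positive) = 0.5, so the number of positives S ~ Bin(13, 0.5).
Step 4: Two-sided exact p-value = sum of Bin(13,0.5) probabilities at or below the observed probability = 0.022461.
Step 5: alpha = 0.1. reject H0.

n_eff = 13, pos = 2, neg = 11, p = 0.022461, reject H0.


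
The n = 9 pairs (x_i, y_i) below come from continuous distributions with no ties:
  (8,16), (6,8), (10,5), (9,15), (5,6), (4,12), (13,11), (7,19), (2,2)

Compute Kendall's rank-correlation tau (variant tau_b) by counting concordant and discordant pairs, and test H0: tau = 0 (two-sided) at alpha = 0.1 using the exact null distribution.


Step 1: Enumerate the 36 unordered pairs (i,j) with i<j and classify each by sign(x_j-x_i) * sign(y_j-y_i).
  (1,2):dx=-2,dy=-8->C; (1,3):dx=+2,dy=-11->D; (1,4):dx=+1,dy=-1->D; (1,5):dx=-3,dy=-10->C
  (1,6):dx=-4,dy=-4->C; (1,7):dx=+5,dy=-5->D; (1,8):dx=-1,dy=+3->D; (1,9):dx=-6,dy=-14->C
  (2,3):dx=+4,dy=-3->D; (2,4):dx=+3,dy=+7->C; (2,5):dx=-1,dy=-2->C; (2,6):dx=-2,dy=+4->D
  (2,7):dx=+7,dy=+3->C; (2,8):dx=+1,dy=+11->C; (2,9):dx=-4,dy=-6->C; (3,4):dx=-1,dy=+10->D
  (3,5):dx=-5,dy=+1->D; (3,6):dx=-6,dy=+7->D; (3,7):dx=+3,dy=+6->C; (3,8):dx=-3,dy=+14->D
  (3,9):dx=-8,dy=-3->C; (4,5):dx=-4,dy=-9->C; (4,6):dx=-5,dy=-3->C; (4,7):dx=+4,dy=-4->D
  (4,8):dx=-2,dy=+4->D; (4,9):dx=-7,dy=-13->C; (5,6):dx=-1,dy=+6->D; (5,7):dx=+8,dy=+5->C
  (5,8):dx=+2,dy=+13->C; (5,9):dx=-3,dy=-4->C; (6,7):dx=+9,dy=-1->D; (6,8):dx=+3,dy=+7->C
  (6,9):dx=-2,dy=-10->C; (7,8):dx=-6,dy=+8->D; (7,9):dx=-11,dy=-9->C; (8,9):dx=-5,dy=-17->C
Step 2: C = 21, D = 15, total pairs = 36.
Step 3: tau = (C - D)/(n(n-1)/2) = (21 - 15)/36 = 0.166667.
Step 4: Exact two-sided p-value (enumerate n! = 362880 permutations of y under H0): p = 0.612202.
Step 5: alpha = 0.1. fail to reject H0.

tau_b = 0.1667 (C=21, D=15), p = 0.612202, fail to reject H0.


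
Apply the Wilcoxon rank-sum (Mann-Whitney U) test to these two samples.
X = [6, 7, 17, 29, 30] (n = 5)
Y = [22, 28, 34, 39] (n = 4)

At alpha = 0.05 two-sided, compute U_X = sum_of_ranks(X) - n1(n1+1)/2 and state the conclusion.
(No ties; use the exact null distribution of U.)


Step 1: Combine and sort all 9 observations; assign midranks.
sorted (value, group): (6,X), (7,X), (17,X), (22,Y), (28,Y), (29,X), (30,X), (34,Y), (39,Y)
ranks: 6->1, 7->2, 17->3, 22->4, 28->5, 29->6, 30->7, 34->8, 39->9
Step 2: Rank sum for X: R1 = 1 + 2 + 3 + 6 + 7 = 19.
Step 3: U_X = R1 - n1(n1+1)/2 = 19 - 5*6/2 = 19 - 15 = 4.
       U_Y = n1*n2 - U_X = 20 - 4 = 16.
Step 4: No ties, so the exact null distribution of U (based on enumerating the C(9,5) = 126 equally likely rank assignments) gives the two-sided p-value.
Step 5: p-value = 0.190476; compare to alpha = 0.05. fail to reject H0.

U_X = 4, p = 0.190476, fail to reject H0 at alpha = 0.05.


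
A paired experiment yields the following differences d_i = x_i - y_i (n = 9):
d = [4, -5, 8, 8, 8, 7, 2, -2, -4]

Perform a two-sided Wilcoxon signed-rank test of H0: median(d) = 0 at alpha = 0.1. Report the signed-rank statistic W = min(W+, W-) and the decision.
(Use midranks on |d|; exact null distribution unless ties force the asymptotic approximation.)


Step 1: Drop any zero differences (none here) and take |d_i|.
|d| = [4, 5, 8, 8, 8, 7, 2, 2, 4]
Step 2: Midrank |d_i| (ties get averaged ranks).
ranks: |4|->3.5, |5|->5, |8|->8, |8|->8, |8|->8, |7|->6, |2|->1.5, |2|->1.5, |4|->3.5
Step 3: Attach original signs; sum ranks with positive sign and with negative sign.
W+ = 3.5 + 8 + 8 + 8 + 6 + 1.5 = 35
W- = 5 + 1.5 + 3.5 = 10
(Check: W+ + W- = 45 should equal n(n+1)/2 = 45.)
Step 4: Test statistic W = min(W+, W-) = 10.
Step 5: Ties in |d|, so use the tie-corrected normal approximation.
        E[W] = n(n+1)/4 = 9*10/4 = 22.5.
        Tie groups: |d|=2 (t=2), |d|=4 (t=2), |d|=8 (t=3); sum(t^3 - t) = 36.
        Var[W] = n(n+1)(2n+1)/24 - sum(t^3-t)/48 = 1710/24 - 36/48 = 70.5.
        z = (W - E[W]) / sqrt(Var[W]) = (10 - 22.5) / 8.3964 = -1.4887.
        Two-sided p = 2*Phi(z) = 0.136559.
Step 6: alpha = 0.1. fail to reject H0.

W+ = 35, W- = 10, W = min = 10, p = 0.136559, fail to reject H0.


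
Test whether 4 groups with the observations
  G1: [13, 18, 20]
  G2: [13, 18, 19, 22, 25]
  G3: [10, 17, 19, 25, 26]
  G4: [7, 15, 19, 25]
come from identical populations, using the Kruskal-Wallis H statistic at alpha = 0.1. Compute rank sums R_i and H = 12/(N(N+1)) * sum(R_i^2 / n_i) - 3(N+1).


Step 1: Combine all N = 17 observations and assign midranks.
sorted (value, group, rank): (7,G4,1), (10,G3,2), (13,G1,3.5), (13,G2,3.5), (15,G4,5), (17,G3,6), (18,G1,7.5), (18,G2,7.5), (19,G2,10), (19,G3,10), (19,G4,10), (20,G1,12), (22,G2,13), (25,G2,15), (25,G3,15), (25,G4,15), (26,G3,17)
Step 2: Sum ranks within each group.
R_1 = 23 (n_1 = 3)
R_2 = 49 (n_2 = 5)
R_3 = 50 (n_3 = 5)
R_4 = 31 (n_4 = 4)
Step 3: H = 12/(N(N+1)) * sum(R_i^2/n_i) - 3(N+1)
     = 12/(17*18) * (23^2/3 + 49^2/5 + 50^2/5 + 31^2/4) - 3*18
     = 0.039216 * 1396.78 - 54
     = 0.775817.
Step 4: Ties present; correction factor C = 1 - 60/(17^3 - 17) = 0.987745. Corrected H = 0.775817 / 0.987745 = 0.785443.
Step 5: Under H0, H ~ chi^2(3); p-value = 0.852946.
Step 6: alpha = 0.1. fail to reject H0.

H = 0.7854, df = 3, p = 0.852946, fail to reject H0.


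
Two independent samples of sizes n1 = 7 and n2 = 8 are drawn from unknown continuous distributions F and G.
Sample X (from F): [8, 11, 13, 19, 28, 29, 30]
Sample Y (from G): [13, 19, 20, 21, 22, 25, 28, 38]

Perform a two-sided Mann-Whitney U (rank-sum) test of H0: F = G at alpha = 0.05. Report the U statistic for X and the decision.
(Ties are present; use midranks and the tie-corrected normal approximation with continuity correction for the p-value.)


Step 1: Combine and sort all 15 observations; assign midranks.
sorted (value, group): (8,X), (11,X), (13,X), (13,Y), (19,X), (19,Y), (20,Y), (21,Y), (22,Y), (25,Y), (28,X), (28,Y), (29,X), (30,X), (38,Y)
ranks: 8->1, 11->2, 13->3.5, 13->3.5, 19->5.5, 19->5.5, 20->7, 21->8, 22->9, 25->10, 28->11.5, 28->11.5, 29->13, 30->14, 38->15
Step 2: Rank sum for X: R1 = 1 + 2 + 3.5 + 5.5 + 11.5 + 13 + 14 = 50.5.
Step 3: U_X = R1 - n1(n1+1)/2 = 50.5 - 7*8/2 = 50.5 - 28 = 22.5.
       U_Y = n1*n2 - U_X = 56 - 22.5 = 33.5.
Step 4: Ties are present, so use the tie-corrected normal approximation (with continuity correction) for the p-value.
Step 5: p-value = 0.561784; compare to alpha = 0.05. fail to reject H0.

U_X = 22.5, p = 0.561784, fail to reject H0 at alpha = 0.05.


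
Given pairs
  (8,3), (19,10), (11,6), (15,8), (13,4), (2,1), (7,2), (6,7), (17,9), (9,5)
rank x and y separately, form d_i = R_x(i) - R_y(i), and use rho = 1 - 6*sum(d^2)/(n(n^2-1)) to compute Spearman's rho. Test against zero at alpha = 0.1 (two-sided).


Step 1: Rank x and y separately (midranks; no ties here).
rank(x): 8->4, 19->10, 11->6, 15->8, 13->7, 2->1, 7->3, 6->2, 17->9, 9->5
rank(y): 3->3, 10->10, 6->6, 8->8, 4->4, 1->1, 2->2, 7->7, 9->9, 5->5
Step 2: d_i = R_x(i) - R_y(i); compute d_i^2.
  (4-3)^2=1, (10-10)^2=0, (6-6)^2=0, (8-8)^2=0, (7-4)^2=9, (1-1)^2=0, (3-2)^2=1, (2-7)^2=25, (9-9)^2=0, (5-5)^2=0
sum(d^2) = 36.
Step 3: rho = 1 - 6*36 / (10*(10^2 - 1)) = 1 - 216/990 = 0.781818.
Step 4: Under H0, t = rho * sqrt((n-2)/(1-rho^2)) = 3.5466 ~ t(8).
Step 5: Two-sided p-value from the t-distribution with 8 df = 0.007547.
Step 6: alpha = 0.1. reject H0.

rho = 0.7818, p = 0.007547, reject H0 at alpha = 0.1.


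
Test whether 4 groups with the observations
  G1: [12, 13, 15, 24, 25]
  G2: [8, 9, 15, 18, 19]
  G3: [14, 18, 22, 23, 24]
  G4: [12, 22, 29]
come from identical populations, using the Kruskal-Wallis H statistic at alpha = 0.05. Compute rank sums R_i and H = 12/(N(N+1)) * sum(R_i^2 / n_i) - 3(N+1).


Step 1: Combine all N = 18 observations and assign midranks.
sorted (value, group, rank): (8,G2,1), (9,G2,2), (12,G1,3.5), (12,G4,3.5), (13,G1,5), (14,G3,6), (15,G1,7.5), (15,G2,7.5), (18,G2,9.5), (18,G3,9.5), (19,G2,11), (22,G3,12.5), (22,G4,12.5), (23,G3,14), (24,G1,15.5), (24,G3,15.5), (25,G1,17), (29,G4,18)
Step 2: Sum ranks within each group.
R_1 = 48.5 (n_1 = 5)
R_2 = 31 (n_2 = 5)
R_3 = 57.5 (n_3 = 5)
R_4 = 34 (n_4 = 3)
Step 3: H = 12/(N(N+1)) * sum(R_i^2/n_i) - 3(N+1)
     = 12/(18*19) * (48.5^2/5 + 31^2/5 + 57.5^2/5 + 34^2/3) - 3*19
     = 0.035088 * 1709.23 - 57
     = 2.973099.
Step 4: Ties present; correction factor C = 1 - 30/(18^3 - 18) = 0.994840. Corrected H = 2.973099 / 0.994840 = 2.988520.
Step 5: Under H0, H ~ chi^2(3); p-value = 0.393399.
Step 6: alpha = 0.05. fail to reject H0.

H = 2.9885, df = 3, p = 0.393399, fail to reject H0.


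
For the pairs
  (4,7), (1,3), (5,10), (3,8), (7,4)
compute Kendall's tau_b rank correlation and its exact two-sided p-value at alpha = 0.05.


Step 1: Enumerate the 10 unordered pairs (i,j) with i<j and classify each by sign(x_j-x_i) * sign(y_j-y_i).
  (1,2):dx=-3,dy=-4->C; (1,3):dx=+1,dy=+3->C; (1,4):dx=-1,dy=+1->D; (1,5):dx=+3,dy=-3->D
  (2,3):dx=+4,dy=+7->C; (2,4):dx=+2,dy=+5->C; (2,5):dx=+6,dy=+1->C; (3,4):dx=-2,dy=-2->C
  (3,5):dx=+2,dy=-6->D; (4,5):dx=+4,dy=-4->D
Step 2: C = 6, D = 4, total pairs = 10.
Step 3: tau = (C - D)/(n(n-1)/2) = (6 - 4)/10 = 0.200000.
Step 4: Exact two-sided p-value (enumerate n! = 120 permutations of y under H0): p = 0.816667.
Step 5: alpha = 0.05. fail to reject H0.

tau_b = 0.2000 (C=6, D=4), p = 0.816667, fail to reject H0.


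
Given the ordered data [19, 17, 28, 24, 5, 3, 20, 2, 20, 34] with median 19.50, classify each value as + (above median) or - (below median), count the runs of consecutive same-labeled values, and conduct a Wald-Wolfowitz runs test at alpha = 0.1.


Step 1: Compute median = 19.50; label A = above, B = below.
Labels in order: BBAABBABAA  (n_A = 5, n_B = 5)
Step 2: Count runs R = 6.
Step 3: Under H0 (random ordering), E[R] = 2*n_A*n_B/(n_A+n_B) + 1 = 2*5*5/10 + 1 = 6.0000.
        Var[R] = 2*n_A*n_B*(2*n_A*n_B - n_A - n_B) / ((n_A+n_B)^2 * (n_A+n_B-1)) = 2000/900 = 2.2222.
        SD[R] = 1.4907.
Step 4: R = E[R], so z = 0 with no continuity correction.
Step 5: Two-sided p-value via normal approximation = 2*(1 - Phi(|z|)) = 1.000000.
Step 6: alpha = 0.1. fail to reject H0.

R = 6, z = 0.0000, p = 1.000000, fail to reject H0.


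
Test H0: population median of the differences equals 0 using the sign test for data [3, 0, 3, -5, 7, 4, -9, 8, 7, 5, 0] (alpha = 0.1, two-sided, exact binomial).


Step 1: Discard zero differences. Original n = 11; n_eff = number of nonzero differences = 9.
Nonzero differences (with sign): +3, +3, -5, +7, +4, -9, +8, +7, +5
Step 2: Count signs: positive = 7, negative = 2.
Step 3: Under H0: P(positive) = 0.5, so the number of positives S ~ Bin(9, 0.5).
Step 4: Two-sided exact p-value = sum of Bin(9,0.5) probabilities at or below the observed probability = 0.179688.
Step 5: alpha = 0.1. fail to reject H0.

n_eff = 9, pos = 7, neg = 2, p = 0.179688, fail to reject H0.


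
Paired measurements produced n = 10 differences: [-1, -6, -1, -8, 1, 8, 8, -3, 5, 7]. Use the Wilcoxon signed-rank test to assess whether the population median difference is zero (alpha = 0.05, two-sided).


Step 1: Drop any zero differences (none here) and take |d_i|.
|d| = [1, 6, 1, 8, 1, 8, 8, 3, 5, 7]
Step 2: Midrank |d_i| (ties get averaged ranks).
ranks: |1|->2, |6|->6, |1|->2, |8|->9, |1|->2, |8|->9, |8|->9, |3|->4, |5|->5, |7|->7
Step 3: Attach original signs; sum ranks with positive sign and with negative sign.
W+ = 2 + 9 + 9 + 5 + 7 = 32
W- = 2 + 6 + 2 + 9 + 4 = 23
(Check: W+ + W- = 55 should equal n(n+1)/2 = 55.)
Step 4: Test statistic W = min(W+, W-) = 23.
Step 5: Ties in |d|, so use the tie-corrected normal approximation.
        E[W] = n(n+1)/4 = 10*11/4 = 27.5.
        Tie groups: |d|=1 (t=3), |d|=8 (t=3); sum(t^3 - t) = 48.
        Var[W] = n(n+1)(2n+1)/24 - sum(t^3-t)/48 = 2310/24 - 48/48 = 95.25.
        z = (W - E[W]) / sqrt(Var[W]) = (23 - 27.5) / 9.7596 = -0.4611.
        Two-sided p = 2*Phi(z) = 0.644738.
Step 6: alpha = 0.05. fail to reject H0.

W+ = 32, W- = 23, W = min = 23, p = 0.644738, fail to reject H0.


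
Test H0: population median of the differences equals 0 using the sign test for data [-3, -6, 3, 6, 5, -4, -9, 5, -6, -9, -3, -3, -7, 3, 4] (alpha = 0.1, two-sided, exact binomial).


Step 1: Discard zero differences. Original n = 15; n_eff = number of nonzero differences = 15.
Nonzero differences (with sign): -3, -6, +3, +6, +5, -4, -9, +5, -6, -9, -3, -3, -7, +3, +4
Step 2: Count signs: positive = 6, negative = 9.
Step 3: Under H0: P(positive) = 0.5, so the number of positives S ~ Bin(15, 0.5).
Step 4: Two-sided exact p-value = sum of Bin(15,0.5) probabilities at or below the observed probability = 0.607239.
Step 5: alpha = 0.1. fail to reject H0.

n_eff = 15, pos = 6, neg = 9, p = 0.607239, fail to reject H0.


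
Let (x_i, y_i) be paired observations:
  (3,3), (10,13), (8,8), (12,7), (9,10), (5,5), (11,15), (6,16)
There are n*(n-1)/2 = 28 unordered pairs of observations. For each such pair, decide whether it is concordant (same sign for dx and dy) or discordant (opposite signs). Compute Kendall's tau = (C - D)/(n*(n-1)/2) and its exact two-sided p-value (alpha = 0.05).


Step 1: Enumerate the 28 unordered pairs (i,j) with i<j and classify each by sign(x_j-x_i) * sign(y_j-y_i).
  (1,2):dx=+7,dy=+10->C; (1,3):dx=+5,dy=+5->C; (1,4):dx=+9,dy=+4->C; (1,5):dx=+6,dy=+7->C
  (1,6):dx=+2,dy=+2->C; (1,7):dx=+8,dy=+12->C; (1,8):dx=+3,dy=+13->C; (2,3):dx=-2,dy=-5->C
  (2,4):dx=+2,dy=-6->D; (2,5):dx=-1,dy=-3->C; (2,6):dx=-5,dy=-8->C; (2,7):dx=+1,dy=+2->C
  (2,8):dx=-4,dy=+3->D; (3,4):dx=+4,dy=-1->D; (3,5):dx=+1,dy=+2->C; (3,6):dx=-3,dy=-3->C
  (3,7):dx=+3,dy=+7->C; (3,8):dx=-2,dy=+8->D; (4,5):dx=-3,dy=+3->D; (4,6):dx=-7,dy=-2->C
  (4,7):dx=-1,dy=+8->D; (4,8):dx=-6,dy=+9->D; (5,6):dx=-4,dy=-5->C; (5,7):dx=+2,dy=+5->C
  (5,8):dx=-3,dy=+6->D; (6,7):dx=+6,dy=+10->C; (6,8):dx=+1,dy=+11->C; (7,8):dx=-5,dy=+1->D
Step 2: C = 19, D = 9, total pairs = 28.
Step 3: tau = (C - D)/(n(n-1)/2) = (19 - 9)/28 = 0.357143.
Step 4: Exact two-sided p-value (enumerate n! = 40320 permutations of y under H0): p = 0.275099.
Step 5: alpha = 0.05. fail to reject H0.

tau_b = 0.3571 (C=19, D=9), p = 0.275099, fail to reject H0.


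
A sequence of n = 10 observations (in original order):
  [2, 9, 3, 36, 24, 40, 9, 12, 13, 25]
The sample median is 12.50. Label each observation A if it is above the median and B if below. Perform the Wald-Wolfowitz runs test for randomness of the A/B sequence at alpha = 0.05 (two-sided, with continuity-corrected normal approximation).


Step 1: Compute median = 12.50; label A = above, B = below.
Labels in order: BBBAAABBAA  (n_A = 5, n_B = 5)
Step 2: Count runs R = 4.
Step 3: Under H0 (random ordering), E[R] = 2*n_A*n_B/(n_A+n_B) + 1 = 2*5*5/10 + 1 = 6.0000.
        Var[R] = 2*n_A*n_B*(2*n_A*n_B - n_A - n_B) / ((n_A+n_B)^2 * (n_A+n_B-1)) = 2000/900 = 2.2222.
        SD[R] = 1.4907.
Step 4: Continuity-corrected z = (R + 0.5 - E[R]) / SD[R] = (4 + 0.5 - 6.0000) / 1.4907 = -1.0062.
Step 5: Two-sided p-value via normal approximation = 2*(1 - Phi(|z|)) = 0.314305.
Step 6: alpha = 0.05. fail to reject H0.

R = 4, z = -1.0062, p = 0.314305, fail to reject H0.


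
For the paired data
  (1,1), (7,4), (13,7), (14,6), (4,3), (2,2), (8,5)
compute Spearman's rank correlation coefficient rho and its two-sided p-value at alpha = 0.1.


Step 1: Rank x and y separately (midranks; no ties here).
rank(x): 1->1, 7->4, 13->6, 14->7, 4->3, 2->2, 8->5
rank(y): 1->1, 4->4, 7->7, 6->6, 3->3, 2->2, 5->5
Step 2: d_i = R_x(i) - R_y(i); compute d_i^2.
  (1-1)^2=0, (4-4)^2=0, (6-7)^2=1, (7-6)^2=1, (3-3)^2=0, (2-2)^2=0, (5-5)^2=0
sum(d^2) = 2.
Step 3: rho = 1 - 6*2 / (7*(7^2 - 1)) = 1 - 12/336 = 0.964286.
Step 4: Under H0, t = rho * sqrt((n-2)/(1-rho^2)) = 8.1408 ~ t(5).
Step 5: Two-sided p-value from the t-distribution with 5 df = 0.000454.
Step 6: alpha = 0.1. reject H0.

rho = 0.9643, p = 0.000454, reject H0 at alpha = 0.1.


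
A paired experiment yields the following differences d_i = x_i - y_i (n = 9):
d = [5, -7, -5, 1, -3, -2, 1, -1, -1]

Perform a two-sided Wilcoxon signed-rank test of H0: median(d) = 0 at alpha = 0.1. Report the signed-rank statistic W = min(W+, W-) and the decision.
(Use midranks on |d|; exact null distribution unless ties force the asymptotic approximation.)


Step 1: Drop any zero differences (none here) and take |d_i|.
|d| = [5, 7, 5, 1, 3, 2, 1, 1, 1]
Step 2: Midrank |d_i| (ties get averaged ranks).
ranks: |5|->7.5, |7|->9, |5|->7.5, |1|->2.5, |3|->6, |2|->5, |1|->2.5, |1|->2.5, |1|->2.5
Step 3: Attach original signs; sum ranks with positive sign and with negative sign.
W+ = 7.5 + 2.5 + 2.5 = 12.5
W- = 9 + 7.5 + 6 + 5 + 2.5 + 2.5 = 32.5
(Check: W+ + W- = 45 should equal n(n+1)/2 = 45.)
Step 4: Test statistic W = min(W+, W-) = 12.5.
Step 5: Ties in |d|, so use the tie-corrected normal approximation.
        E[W] = n(n+1)/4 = 9*10/4 = 22.5.
        Tie groups: |d|=1 (t=4), |d|=5 (t=2); sum(t^3 - t) = 66.
        Var[W] = n(n+1)(2n+1)/24 - sum(t^3-t)/48 = 1710/24 - 66/48 = 69.875.
        z = (W - E[W]) / sqrt(Var[W]) = (12.5 - 22.5) / 8.3591 = -1.1963.
        Two-sided p = 2*Phi(z) = 0.231581.
Step 6: alpha = 0.1. fail to reject H0.

W+ = 12.5, W- = 32.5, W = min = 12.5, p = 0.231581, fail to reject H0.


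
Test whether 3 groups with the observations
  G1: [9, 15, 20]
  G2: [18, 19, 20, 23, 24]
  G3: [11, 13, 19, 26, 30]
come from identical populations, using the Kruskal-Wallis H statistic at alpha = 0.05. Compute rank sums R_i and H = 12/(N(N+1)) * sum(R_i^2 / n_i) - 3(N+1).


Step 1: Combine all N = 13 observations and assign midranks.
sorted (value, group, rank): (9,G1,1), (11,G3,2), (13,G3,3), (15,G1,4), (18,G2,5), (19,G2,6.5), (19,G3,6.5), (20,G1,8.5), (20,G2,8.5), (23,G2,10), (24,G2,11), (26,G3,12), (30,G3,13)
Step 2: Sum ranks within each group.
R_1 = 13.5 (n_1 = 3)
R_2 = 41 (n_2 = 5)
R_3 = 36.5 (n_3 = 5)
Step 3: H = 12/(N(N+1)) * sum(R_i^2/n_i) - 3(N+1)
     = 12/(13*14) * (13.5^2/3 + 41^2/5 + 36.5^2/5) - 3*14
     = 0.065934 * 663.4 - 42
     = 1.740659.
Step 4: Ties present; correction factor C = 1 - 12/(13^3 - 13) = 0.994505. Corrected H = 1.740659 / 0.994505 = 1.750276.
Step 5: Under H0, H ~ chi^2(2); p-value = 0.416804.
Step 6: alpha = 0.05. fail to reject H0.

H = 1.7503, df = 2, p = 0.416804, fail to reject H0.


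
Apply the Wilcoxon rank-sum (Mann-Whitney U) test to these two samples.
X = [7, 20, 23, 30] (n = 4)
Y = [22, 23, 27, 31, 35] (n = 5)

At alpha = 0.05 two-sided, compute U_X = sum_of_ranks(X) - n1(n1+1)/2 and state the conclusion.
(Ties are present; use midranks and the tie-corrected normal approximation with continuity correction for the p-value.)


Step 1: Combine and sort all 9 observations; assign midranks.
sorted (value, group): (7,X), (20,X), (22,Y), (23,X), (23,Y), (27,Y), (30,X), (31,Y), (35,Y)
ranks: 7->1, 20->2, 22->3, 23->4.5, 23->4.5, 27->6, 30->7, 31->8, 35->9
Step 2: Rank sum for X: R1 = 1 + 2 + 4.5 + 7 = 14.5.
Step 3: U_X = R1 - n1(n1+1)/2 = 14.5 - 4*5/2 = 14.5 - 10 = 4.5.
       U_Y = n1*n2 - U_X = 20 - 4.5 = 15.5.
Step 4: Ties are present, so use the tie-corrected normal approximation (with continuity correction) for the p-value.
Step 5: p-value = 0.218742; compare to alpha = 0.05. fail to reject H0.

U_X = 4.5, p = 0.218742, fail to reject H0 at alpha = 0.05.


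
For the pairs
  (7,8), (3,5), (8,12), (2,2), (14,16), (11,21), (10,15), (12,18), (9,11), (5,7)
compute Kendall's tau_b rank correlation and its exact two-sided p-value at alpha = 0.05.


Step 1: Enumerate the 45 unordered pairs (i,j) with i<j and classify each by sign(x_j-x_i) * sign(y_j-y_i).
  (1,2):dx=-4,dy=-3->C; (1,3):dx=+1,dy=+4->C; (1,4):dx=-5,dy=-6->C; (1,5):dx=+7,dy=+8->C
  (1,6):dx=+4,dy=+13->C; (1,7):dx=+3,dy=+7->C; (1,8):dx=+5,dy=+10->C; (1,9):dx=+2,dy=+3->C
  (1,10):dx=-2,dy=-1->C; (2,3):dx=+5,dy=+7->C; (2,4):dx=-1,dy=-3->C; (2,5):dx=+11,dy=+11->C
  (2,6):dx=+8,dy=+16->C; (2,7):dx=+7,dy=+10->C; (2,8):dx=+9,dy=+13->C; (2,9):dx=+6,dy=+6->C
  (2,10):dx=+2,dy=+2->C; (3,4):dx=-6,dy=-10->C; (3,5):dx=+6,dy=+4->C; (3,6):dx=+3,dy=+9->C
  (3,7):dx=+2,dy=+3->C; (3,8):dx=+4,dy=+6->C; (3,9):dx=+1,dy=-1->D; (3,10):dx=-3,dy=-5->C
  (4,5):dx=+12,dy=+14->C; (4,6):dx=+9,dy=+19->C; (4,7):dx=+8,dy=+13->C; (4,8):dx=+10,dy=+16->C
  (4,9):dx=+7,dy=+9->C; (4,10):dx=+3,dy=+5->C; (5,6):dx=-3,dy=+5->D; (5,7):dx=-4,dy=-1->C
  (5,8):dx=-2,dy=+2->D; (5,9):dx=-5,dy=-5->C; (5,10):dx=-9,dy=-9->C; (6,7):dx=-1,dy=-6->C
  (6,8):dx=+1,dy=-3->D; (6,9):dx=-2,dy=-10->C; (6,10):dx=-6,dy=-14->C; (7,8):dx=+2,dy=+3->C
  (7,9):dx=-1,dy=-4->C; (7,10):dx=-5,dy=-8->C; (8,9):dx=-3,dy=-7->C; (8,10):dx=-7,dy=-11->C
  (9,10):dx=-4,dy=-4->C
Step 2: C = 41, D = 4, total pairs = 45.
Step 3: tau = (C - D)/(n(n-1)/2) = (41 - 4)/45 = 0.822222.
Step 4: Exact two-sided p-value (enumerate n! = 3628800 permutations of y under H0): p = 0.000358.
Step 5: alpha = 0.05. reject H0.

tau_b = 0.8222 (C=41, D=4), p = 0.000358, reject H0.


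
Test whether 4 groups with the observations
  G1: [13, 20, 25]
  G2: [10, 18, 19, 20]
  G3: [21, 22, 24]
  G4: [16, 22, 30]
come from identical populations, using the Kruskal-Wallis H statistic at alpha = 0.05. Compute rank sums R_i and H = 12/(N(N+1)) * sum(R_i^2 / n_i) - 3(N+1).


Step 1: Combine all N = 13 observations and assign midranks.
sorted (value, group, rank): (10,G2,1), (13,G1,2), (16,G4,3), (18,G2,4), (19,G2,5), (20,G1,6.5), (20,G2,6.5), (21,G3,8), (22,G3,9.5), (22,G4,9.5), (24,G3,11), (25,G1,12), (30,G4,13)
Step 2: Sum ranks within each group.
R_1 = 20.5 (n_1 = 3)
R_2 = 16.5 (n_2 = 4)
R_3 = 28.5 (n_3 = 3)
R_4 = 25.5 (n_4 = 3)
Step 3: H = 12/(N(N+1)) * sum(R_i^2/n_i) - 3(N+1)
     = 12/(13*14) * (20.5^2/3 + 16.5^2/4 + 28.5^2/3 + 25.5^2/3) - 3*14
     = 0.065934 * 695.646 - 42
     = 3.866758.
Step 4: Ties present; correction factor C = 1 - 12/(13^3 - 13) = 0.994505. Corrected H = 3.866758 / 0.994505 = 3.888122.
Step 5: Under H0, H ~ chi^2(3); p-value = 0.273801.
Step 6: alpha = 0.05. fail to reject H0.

H = 3.8881, df = 3, p = 0.273801, fail to reject H0.


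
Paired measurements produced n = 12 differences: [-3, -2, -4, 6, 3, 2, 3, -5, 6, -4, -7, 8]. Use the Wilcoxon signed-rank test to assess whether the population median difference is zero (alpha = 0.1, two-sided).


Step 1: Drop any zero differences (none here) and take |d_i|.
|d| = [3, 2, 4, 6, 3, 2, 3, 5, 6, 4, 7, 8]
Step 2: Midrank |d_i| (ties get averaged ranks).
ranks: |3|->4, |2|->1.5, |4|->6.5, |6|->9.5, |3|->4, |2|->1.5, |3|->4, |5|->8, |6|->9.5, |4|->6.5, |7|->11, |8|->12
Step 3: Attach original signs; sum ranks with positive sign and with negative sign.
W+ = 9.5 + 4 + 1.5 + 4 + 9.5 + 12 = 40.5
W- = 4 + 1.5 + 6.5 + 8 + 6.5 + 11 = 37.5
(Check: W+ + W- = 78 should equal n(n+1)/2 = 78.)
Step 4: Test statistic W = min(W+, W-) = 37.5.
Step 5: Ties in |d|, so use the tie-corrected normal approximation.
        E[W] = n(n+1)/4 = 12*13/4 = 39.
        Tie groups: |d|=2 (t=2), |d|=3 (t=3), |d|=4 (t=2), |d|=6 (t=2); sum(t^3 - t) = 42.
        Var[W] = n(n+1)(2n+1)/24 - sum(t^3-t)/48 = 3900/24 - 42/48 = 161.625.
        z = (W - E[W]) / sqrt(Var[W]) = (37.5 - 39) / 12.7132 = -0.1180.
        Two-sided p = 2*Phi(z) = 0.906077.
Step 6: alpha = 0.1. fail to reject H0.

W+ = 40.5, W- = 37.5, W = min = 37.5, p = 0.906077, fail to reject H0.


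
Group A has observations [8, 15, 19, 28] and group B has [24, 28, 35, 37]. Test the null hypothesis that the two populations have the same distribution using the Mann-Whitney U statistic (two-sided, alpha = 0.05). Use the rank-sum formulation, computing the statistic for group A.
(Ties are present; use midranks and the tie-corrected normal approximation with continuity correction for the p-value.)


Step 1: Combine and sort all 8 observations; assign midranks.
sorted (value, group): (8,X), (15,X), (19,X), (24,Y), (28,X), (28,Y), (35,Y), (37,Y)
ranks: 8->1, 15->2, 19->3, 24->4, 28->5.5, 28->5.5, 35->7, 37->8
Step 2: Rank sum for X: R1 = 1 + 2 + 3 + 5.5 = 11.5.
Step 3: U_X = R1 - n1(n1+1)/2 = 11.5 - 4*5/2 = 11.5 - 10 = 1.5.
       U_Y = n1*n2 - U_X = 16 - 1.5 = 14.5.
Step 4: Ties are present, so use the tie-corrected normal approximation (with continuity correction) for the p-value.
Step 5: p-value = 0.081429; compare to alpha = 0.05. fail to reject H0.

U_X = 1.5, p = 0.081429, fail to reject H0 at alpha = 0.05.


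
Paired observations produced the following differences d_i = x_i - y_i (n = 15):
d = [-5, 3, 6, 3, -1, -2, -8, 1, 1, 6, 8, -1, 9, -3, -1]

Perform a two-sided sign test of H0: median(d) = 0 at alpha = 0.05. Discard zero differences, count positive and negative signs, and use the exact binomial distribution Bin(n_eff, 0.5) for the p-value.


Step 1: Discard zero differences. Original n = 15; n_eff = number of nonzero differences = 15.
Nonzero differences (with sign): -5, +3, +6, +3, -1, -2, -8, +1, +1, +6, +8, -1, +9, -3, -1
Step 2: Count signs: positive = 8, negative = 7.
Step 3: Under H0: P(positive) = 0.5, so the number of positives S ~ Bin(15, 0.5).
Step 4: Two-sided exact p-value = sum of Bin(15,0.5) probabilities at or below the observed probability = 1.000000.
Step 5: alpha = 0.05. fail to reject H0.

n_eff = 15, pos = 8, neg = 7, p = 1.000000, fail to reject H0.


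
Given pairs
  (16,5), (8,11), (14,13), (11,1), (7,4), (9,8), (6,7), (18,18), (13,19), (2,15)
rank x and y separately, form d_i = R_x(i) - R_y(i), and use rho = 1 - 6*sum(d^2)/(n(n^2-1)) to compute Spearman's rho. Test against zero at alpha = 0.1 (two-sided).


Step 1: Rank x and y separately (midranks; no ties here).
rank(x): 16->9, 8->4, 14->8, 11->6, 7->3, 9->5, 6->2, 18->10, 13->7, 2->1
rank(y): 5->3, 11->6, 13->7, 1->1, 4->2, 8->5, 7->4, 18->9, 19->10, 15->8
Step 2: d_i = R_x(i) - R_y(i); compute d_i^2.
  (9-3)^2=36, (4-6)^2=4, (8-7)^2=1, (6-1)^2=25, (3-2)^2=1, (5-5)^2=0, (2-4)^2=4, (10-9)^2=1, (7-10)^2=9, (1-8)^2=49
sum(d^2) = 130.
Step 3: rho = 1 - 6*130 / (10*(10^2 - 1)) = 1 - 780/990 = 0.212121.
Step 4: Under H0, t = rho * sqrt((n-2)/(1-rho^2)) = 0.6139 ~ t(8).
Step 5: Two-sided p-value from the t-distribution with 8 df = 0.556306.
Step 6: alpha = 0.1. fail to reject H0.

rho = 0.2121, p = 0.556306, fail to reject H0 at alpha = 0.1.


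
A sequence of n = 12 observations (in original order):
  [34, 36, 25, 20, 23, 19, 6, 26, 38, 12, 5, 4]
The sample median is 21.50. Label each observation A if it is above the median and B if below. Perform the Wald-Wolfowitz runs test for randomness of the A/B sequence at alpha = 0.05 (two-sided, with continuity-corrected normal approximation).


Step 1: Compute median = 21.50; label A = above, B = below.
Labels in order: AAABABBAABBB  (n_A = 6, n_B = 6)
Step 2: Count runs R = 6.
Step 3: Under H0 (random ordering), E[R] = 2*n_A*n_B/(n_A+n_B) + 1 = 2*6*6/12 + 1 = 7.0000.
        Var[R] = 2*n_A*n_B*(2*n_A*n_B - n_A - n_B) / ((n_A+n_B)^2 * (n_A+n_B-1)) = 4320/1584 = 2.7273.
        SD[R] = 1.6514.
Step 4: Continuity-corrected z = (R + 0.5 - E[R]) / SD[R] = (6 + 0.5 - 7.0000) / 1.6514 = -0.3028.
Step 5: Two-sided p-value via normal approximation = 2*(1 - Phi(|z|)) = 0.762069.
Step 6: alpha = 0.05. fail to reject H0.

R = 6, z = -0.3028, p = 0.762069, fail to reject H0.


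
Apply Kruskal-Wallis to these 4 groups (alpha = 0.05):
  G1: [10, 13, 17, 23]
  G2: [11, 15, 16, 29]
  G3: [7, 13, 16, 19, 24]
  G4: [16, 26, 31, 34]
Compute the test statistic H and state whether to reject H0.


Step 1: Combine all N = 17 observations and assign midranks.
sorted (value, group, rank): (7,G3,1), (10,G1,2), (11,G2,3), (13,G1,4.5), (13,G3,4.5), (15,G2,6), (16,G2,8), (16,G3,8), (16,G4,8), (17,G1,10), (19,G3,11), (23,G1,12), (24,G3,13), (26,G4,14), (29,G2,15), (31,G4,16), (34,G4,17)
Step 2: Sum ranks within each group.
R_1 = 28.5 (n_1 = 4)
R_2 = 32 (n_2 = 4)
R_3 = 37.5 (n_3 = 5)
R_4 = 55 (n_4 = 4)
Step 3: H = 12/(N(N+1)) * sum(R_i^2/n_i) - 3(N+1)
     = 12/(17*18) * (28.5^2/4 + 32^2/4 + 37.5^2/5 + 55^2/4) - 3*18
     = 0.039216 * 1496.56 - 54
     = 4.688725.
Step 4: Ties present; correction factor C = 1 - 30/(17^3 - 17) = 0.993873. Corrected H = 4.688725 / 0.993873 = 4.717633.
Step 5: Under H0, H ~ chi^2(3); p-value = 0.193680.
Step 6: alpha = 0.05. fail to reject H0.

H = 4.7176, df = 3, p = 0.193680, fail to reject H0.
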